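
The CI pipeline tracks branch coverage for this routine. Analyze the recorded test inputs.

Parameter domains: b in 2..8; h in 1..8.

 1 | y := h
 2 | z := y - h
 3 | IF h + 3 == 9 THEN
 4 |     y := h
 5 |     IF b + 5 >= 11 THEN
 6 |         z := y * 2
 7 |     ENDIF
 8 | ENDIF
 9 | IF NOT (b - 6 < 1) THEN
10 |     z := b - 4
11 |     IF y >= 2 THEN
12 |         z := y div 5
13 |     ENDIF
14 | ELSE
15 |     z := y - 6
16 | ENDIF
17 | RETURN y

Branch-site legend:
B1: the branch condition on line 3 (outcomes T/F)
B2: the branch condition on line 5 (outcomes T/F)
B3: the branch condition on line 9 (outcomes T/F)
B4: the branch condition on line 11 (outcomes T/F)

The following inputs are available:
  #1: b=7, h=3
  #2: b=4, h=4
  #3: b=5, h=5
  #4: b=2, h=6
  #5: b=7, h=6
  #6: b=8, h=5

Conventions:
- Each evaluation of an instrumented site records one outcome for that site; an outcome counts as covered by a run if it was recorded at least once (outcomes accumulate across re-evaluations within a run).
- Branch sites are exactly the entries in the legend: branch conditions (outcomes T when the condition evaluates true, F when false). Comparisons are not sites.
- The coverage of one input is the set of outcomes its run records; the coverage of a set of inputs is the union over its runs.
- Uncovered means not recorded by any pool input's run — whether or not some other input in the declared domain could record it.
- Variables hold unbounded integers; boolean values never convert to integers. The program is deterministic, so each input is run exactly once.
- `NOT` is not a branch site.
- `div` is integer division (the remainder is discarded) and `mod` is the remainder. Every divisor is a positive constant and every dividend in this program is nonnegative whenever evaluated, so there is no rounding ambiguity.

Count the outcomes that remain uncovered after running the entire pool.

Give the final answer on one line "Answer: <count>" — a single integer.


#1 (b=7, h=3) -> B1->F, B3->T, B4->T; covered: B1=F, B3=T, B4=T
#2 (b=4, h=4) -> B1->F, B3->F; covered: B1=F, B3=F
#3 (b=5, h=5) -> B1->F, B3->F; covered: B1=F, B3=F
#4 (b=2, h=6) -> B1->T, B2->F, B3->F; covered: B1=T, B2=F, B3=F
#5 (b=7, h=6) -> B1->T, B2->T, B3->T, B4->T; covered: B1=T, B2=T, B3=T, B4=T
#6 (b=8, h=5) -> B1->F, B3->T, B4->T; covered: B1=F, B3=T, B4=T
union over the pool: B1=T, B1=F, B2=T, B2=F, B3=T, B3=F, B4=T
uncovered (1 of 8): B4=F
Answer: 1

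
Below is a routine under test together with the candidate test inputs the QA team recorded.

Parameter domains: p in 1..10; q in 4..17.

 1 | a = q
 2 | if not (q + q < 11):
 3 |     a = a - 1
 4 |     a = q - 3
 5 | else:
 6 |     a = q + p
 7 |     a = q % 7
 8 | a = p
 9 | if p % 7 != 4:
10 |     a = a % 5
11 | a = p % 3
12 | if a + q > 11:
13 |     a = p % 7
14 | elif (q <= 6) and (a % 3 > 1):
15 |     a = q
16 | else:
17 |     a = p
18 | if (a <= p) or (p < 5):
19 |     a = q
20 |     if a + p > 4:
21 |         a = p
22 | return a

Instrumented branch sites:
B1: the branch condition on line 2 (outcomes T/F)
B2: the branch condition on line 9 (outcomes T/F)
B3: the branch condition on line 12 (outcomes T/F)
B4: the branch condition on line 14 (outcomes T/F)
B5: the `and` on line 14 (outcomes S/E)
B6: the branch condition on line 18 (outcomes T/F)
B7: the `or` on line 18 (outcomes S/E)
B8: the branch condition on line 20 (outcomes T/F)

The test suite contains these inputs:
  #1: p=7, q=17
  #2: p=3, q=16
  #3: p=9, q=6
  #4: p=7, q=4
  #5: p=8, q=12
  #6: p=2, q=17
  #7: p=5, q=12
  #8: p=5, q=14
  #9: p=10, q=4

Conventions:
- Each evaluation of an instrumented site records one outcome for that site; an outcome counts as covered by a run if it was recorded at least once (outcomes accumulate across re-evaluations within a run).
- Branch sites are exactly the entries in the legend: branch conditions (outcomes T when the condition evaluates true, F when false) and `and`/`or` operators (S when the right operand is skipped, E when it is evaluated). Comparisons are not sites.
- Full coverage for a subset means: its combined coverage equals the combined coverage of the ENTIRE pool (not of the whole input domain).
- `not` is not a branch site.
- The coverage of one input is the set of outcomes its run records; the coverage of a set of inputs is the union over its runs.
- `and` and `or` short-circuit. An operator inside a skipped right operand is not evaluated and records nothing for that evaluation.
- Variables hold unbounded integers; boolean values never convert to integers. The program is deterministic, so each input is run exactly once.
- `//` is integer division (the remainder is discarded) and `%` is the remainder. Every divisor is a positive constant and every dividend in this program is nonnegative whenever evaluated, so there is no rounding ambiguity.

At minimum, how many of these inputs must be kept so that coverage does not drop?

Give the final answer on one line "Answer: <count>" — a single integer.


run #1 (p=7, q=17) runs B1->T, B2->T, B3->T, B7->S, B6->T, B8->T; records B1=T, B2=T, B3=T, B6=T, B7=S, B8=T
run #2 (p=3, q=16) runs B1->T, B2->T, B3->T, B7->S, B6->T, B8->T; records B1=T, B2=T, B3=T, B6=T, B7=S, B8=T
run #3 (p=9, q=6) runs B1->T, B2->T, B3->F, B5->E, B4->F, B7->S, B6->T, B8->T; records B1=T, B2=T, B3=F, B4=F, B5=E, B6=T, B7=S, B8=T
run #4 (p=7, q=4) runs B1->F, B2->T, B3->F, B5->E, B4->F, B7->S, B6->T, B8->T; records B1=F, B2=T, B3=F, B4=F, B5=E, B6=T, B7=S, B8=T
run #5 (p=8, q=12) runs B1->T, B2->T, B3->T, B7->S, B6->T, B8->T; records B1=T, B2=T, B3=T, B6=T, B7=S, B8=T
run #6 (p=2, q=17) runs B1->T, B2->T, B3->T, B7->S, B6->T, B8->T; records B1=T, B2=T, B3=T, B6=T, B7=S, B8=T
run #7 (p=5, q=12) runs B1->T, B2->T, B3->T, B7->S, B6->T, B8->T; records B1=T, B2=T, B3=T, B6=T, B7=S, B8=T
run #8 (p=5, q=14) runs B1->T, B2->T, B3->T, B7->S, B6->T, B8->T; records B1=T, B2=T, B3=T, B6=T, B7=S, B8=T
run #9 (p=10, q=4) runs B1->F, B2->T, B3->F, B5->E, B4->F, B7->S, B6->T, B8->T; records B1=F, B2=T, B3=F, B4=F, B5=E, B6=T, B7=S, B8=T
union over all inputs: B1=T, B1=F, B2=T, B3=T, B3=F, B4=F, B5=E, B6=T, B7=S, B8=T (10 outcomes)
every size-1 subset falls short of the 10 outcomes (best: 8/10)
size 2: inputs {1, 4} cover all 10 outcomes, and no lexicographically smaller subset of this size does
Answer: 2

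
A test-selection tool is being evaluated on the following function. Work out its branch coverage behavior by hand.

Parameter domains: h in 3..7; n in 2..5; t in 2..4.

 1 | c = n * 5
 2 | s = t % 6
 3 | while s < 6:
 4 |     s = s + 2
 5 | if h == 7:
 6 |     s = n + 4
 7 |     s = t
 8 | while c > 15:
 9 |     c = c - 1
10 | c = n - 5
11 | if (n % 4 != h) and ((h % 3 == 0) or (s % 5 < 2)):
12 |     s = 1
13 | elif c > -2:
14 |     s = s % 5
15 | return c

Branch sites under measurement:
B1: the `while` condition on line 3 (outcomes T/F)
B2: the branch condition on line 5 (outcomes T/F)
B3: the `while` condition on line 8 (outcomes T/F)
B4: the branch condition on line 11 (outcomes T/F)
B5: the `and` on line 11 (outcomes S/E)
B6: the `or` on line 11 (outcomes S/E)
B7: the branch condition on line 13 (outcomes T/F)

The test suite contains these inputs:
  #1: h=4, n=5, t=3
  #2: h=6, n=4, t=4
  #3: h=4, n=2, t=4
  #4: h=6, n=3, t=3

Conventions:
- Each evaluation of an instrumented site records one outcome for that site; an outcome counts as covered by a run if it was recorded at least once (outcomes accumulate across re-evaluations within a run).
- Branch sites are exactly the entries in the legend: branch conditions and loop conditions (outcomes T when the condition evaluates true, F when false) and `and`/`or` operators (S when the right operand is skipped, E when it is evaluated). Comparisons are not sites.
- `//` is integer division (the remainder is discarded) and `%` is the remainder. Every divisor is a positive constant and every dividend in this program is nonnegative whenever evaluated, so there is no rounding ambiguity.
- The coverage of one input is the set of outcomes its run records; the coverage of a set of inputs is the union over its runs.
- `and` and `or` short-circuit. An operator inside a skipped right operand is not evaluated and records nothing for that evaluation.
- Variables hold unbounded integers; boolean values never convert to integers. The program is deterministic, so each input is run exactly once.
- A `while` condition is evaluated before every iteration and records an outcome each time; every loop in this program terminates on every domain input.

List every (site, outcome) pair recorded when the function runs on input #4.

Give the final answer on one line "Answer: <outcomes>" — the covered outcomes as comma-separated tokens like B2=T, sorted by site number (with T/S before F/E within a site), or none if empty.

Simulating input #4 (h=6, n=3, t=3) step by step:
  B1->T, B1->T, B1->F, B2->F, B3->F, B5->E, B6->S, B4->T
as a set, this run covers: B1=T, B1=F, B2=F, B3=F, B4=T, B5=E, B6=S

Answer: B1=T, B1=F, B2=F, B3=F, B4=T, B5=E, B6=S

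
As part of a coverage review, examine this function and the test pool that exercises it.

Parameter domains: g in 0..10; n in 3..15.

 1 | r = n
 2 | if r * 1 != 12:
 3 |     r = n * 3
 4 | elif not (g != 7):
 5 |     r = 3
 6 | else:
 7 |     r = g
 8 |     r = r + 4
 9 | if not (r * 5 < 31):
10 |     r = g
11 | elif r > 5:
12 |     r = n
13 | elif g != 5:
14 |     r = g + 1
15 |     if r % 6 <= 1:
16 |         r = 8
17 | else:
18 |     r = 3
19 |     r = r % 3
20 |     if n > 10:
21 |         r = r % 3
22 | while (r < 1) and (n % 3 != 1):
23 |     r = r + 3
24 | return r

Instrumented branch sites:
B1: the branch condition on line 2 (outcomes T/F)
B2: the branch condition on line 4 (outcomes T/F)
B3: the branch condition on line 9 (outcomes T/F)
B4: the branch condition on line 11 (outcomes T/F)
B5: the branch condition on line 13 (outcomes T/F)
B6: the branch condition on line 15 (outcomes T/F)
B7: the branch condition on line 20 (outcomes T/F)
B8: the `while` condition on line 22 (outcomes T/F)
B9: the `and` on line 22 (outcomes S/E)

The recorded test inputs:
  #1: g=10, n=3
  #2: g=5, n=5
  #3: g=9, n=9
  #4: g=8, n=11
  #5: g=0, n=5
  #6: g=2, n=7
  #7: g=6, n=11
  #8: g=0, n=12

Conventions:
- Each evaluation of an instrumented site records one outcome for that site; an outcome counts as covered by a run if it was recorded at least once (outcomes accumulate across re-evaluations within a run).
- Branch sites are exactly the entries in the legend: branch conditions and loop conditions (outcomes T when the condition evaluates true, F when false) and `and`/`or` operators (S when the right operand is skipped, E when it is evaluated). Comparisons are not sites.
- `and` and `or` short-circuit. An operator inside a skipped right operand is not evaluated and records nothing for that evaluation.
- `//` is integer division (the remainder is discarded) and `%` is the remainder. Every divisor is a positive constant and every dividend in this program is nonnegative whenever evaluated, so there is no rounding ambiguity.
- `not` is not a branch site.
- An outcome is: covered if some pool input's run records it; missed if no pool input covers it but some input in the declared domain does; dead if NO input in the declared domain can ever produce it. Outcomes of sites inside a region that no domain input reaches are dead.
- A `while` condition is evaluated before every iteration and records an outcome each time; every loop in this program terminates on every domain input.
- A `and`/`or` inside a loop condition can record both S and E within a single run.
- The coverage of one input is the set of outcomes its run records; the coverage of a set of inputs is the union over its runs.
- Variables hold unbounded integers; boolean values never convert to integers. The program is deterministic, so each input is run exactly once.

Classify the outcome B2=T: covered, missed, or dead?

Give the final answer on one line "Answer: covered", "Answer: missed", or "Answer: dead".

no pool input records B2=T
but domain input (g=7, n=12) does record it -> reachable, so missed

Answer: missed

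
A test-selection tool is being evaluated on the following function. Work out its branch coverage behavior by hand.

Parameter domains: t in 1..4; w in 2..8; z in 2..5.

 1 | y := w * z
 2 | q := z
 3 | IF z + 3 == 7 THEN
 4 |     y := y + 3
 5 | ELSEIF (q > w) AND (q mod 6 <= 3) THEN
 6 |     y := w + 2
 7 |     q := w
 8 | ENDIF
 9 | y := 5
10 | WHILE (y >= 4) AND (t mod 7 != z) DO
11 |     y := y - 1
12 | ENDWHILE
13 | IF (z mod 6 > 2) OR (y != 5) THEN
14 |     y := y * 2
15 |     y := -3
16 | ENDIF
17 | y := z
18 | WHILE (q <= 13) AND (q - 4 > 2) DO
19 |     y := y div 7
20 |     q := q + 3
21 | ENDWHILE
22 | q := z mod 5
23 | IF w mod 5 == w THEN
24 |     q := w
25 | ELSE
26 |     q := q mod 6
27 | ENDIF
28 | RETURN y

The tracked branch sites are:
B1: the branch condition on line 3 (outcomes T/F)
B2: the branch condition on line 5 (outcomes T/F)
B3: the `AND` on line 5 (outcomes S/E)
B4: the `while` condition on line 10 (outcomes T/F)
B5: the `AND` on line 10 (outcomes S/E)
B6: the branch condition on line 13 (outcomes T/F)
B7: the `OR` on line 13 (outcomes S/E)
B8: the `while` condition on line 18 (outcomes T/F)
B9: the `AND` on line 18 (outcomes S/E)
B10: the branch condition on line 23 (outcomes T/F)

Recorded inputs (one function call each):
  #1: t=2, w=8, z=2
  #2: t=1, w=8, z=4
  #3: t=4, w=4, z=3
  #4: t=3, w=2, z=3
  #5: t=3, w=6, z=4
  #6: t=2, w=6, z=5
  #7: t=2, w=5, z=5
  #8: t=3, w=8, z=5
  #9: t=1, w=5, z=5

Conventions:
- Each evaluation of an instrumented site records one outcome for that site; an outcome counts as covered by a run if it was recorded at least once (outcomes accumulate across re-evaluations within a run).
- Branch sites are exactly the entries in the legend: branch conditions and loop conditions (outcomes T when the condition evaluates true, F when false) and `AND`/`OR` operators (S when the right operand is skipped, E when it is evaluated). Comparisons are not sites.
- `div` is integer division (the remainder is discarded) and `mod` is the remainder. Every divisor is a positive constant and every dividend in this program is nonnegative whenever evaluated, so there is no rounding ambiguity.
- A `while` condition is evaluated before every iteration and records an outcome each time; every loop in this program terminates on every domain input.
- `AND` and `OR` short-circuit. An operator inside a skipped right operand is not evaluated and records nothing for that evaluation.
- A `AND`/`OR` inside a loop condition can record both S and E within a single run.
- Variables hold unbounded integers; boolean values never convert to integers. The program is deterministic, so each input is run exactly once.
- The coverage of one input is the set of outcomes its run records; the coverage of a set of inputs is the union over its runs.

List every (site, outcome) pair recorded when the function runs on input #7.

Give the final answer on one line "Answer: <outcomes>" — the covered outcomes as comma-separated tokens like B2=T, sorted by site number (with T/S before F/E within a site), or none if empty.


Simulating input #7 (t=2, w=5, z=5) step by step:
  B1->F, B3->S, B2->F, B5->E, B4->T, B5->E, B4->T, B5->S, B4->F, B7->S
  B6->T, B9->E, B8->F, B10->F
collecting distinct outcomes: B1=F, B2=F, B3=S, B4=T, B4=F, B5=S, B5=E, B6=T, B7=S, B8=F, B9=E, B10=F
Answer: B1=F, B2=F, B3=S, B4=T, B4=F, B5=S, B5=E, B6=T, B7=S, B8=F, B9=E, B10=F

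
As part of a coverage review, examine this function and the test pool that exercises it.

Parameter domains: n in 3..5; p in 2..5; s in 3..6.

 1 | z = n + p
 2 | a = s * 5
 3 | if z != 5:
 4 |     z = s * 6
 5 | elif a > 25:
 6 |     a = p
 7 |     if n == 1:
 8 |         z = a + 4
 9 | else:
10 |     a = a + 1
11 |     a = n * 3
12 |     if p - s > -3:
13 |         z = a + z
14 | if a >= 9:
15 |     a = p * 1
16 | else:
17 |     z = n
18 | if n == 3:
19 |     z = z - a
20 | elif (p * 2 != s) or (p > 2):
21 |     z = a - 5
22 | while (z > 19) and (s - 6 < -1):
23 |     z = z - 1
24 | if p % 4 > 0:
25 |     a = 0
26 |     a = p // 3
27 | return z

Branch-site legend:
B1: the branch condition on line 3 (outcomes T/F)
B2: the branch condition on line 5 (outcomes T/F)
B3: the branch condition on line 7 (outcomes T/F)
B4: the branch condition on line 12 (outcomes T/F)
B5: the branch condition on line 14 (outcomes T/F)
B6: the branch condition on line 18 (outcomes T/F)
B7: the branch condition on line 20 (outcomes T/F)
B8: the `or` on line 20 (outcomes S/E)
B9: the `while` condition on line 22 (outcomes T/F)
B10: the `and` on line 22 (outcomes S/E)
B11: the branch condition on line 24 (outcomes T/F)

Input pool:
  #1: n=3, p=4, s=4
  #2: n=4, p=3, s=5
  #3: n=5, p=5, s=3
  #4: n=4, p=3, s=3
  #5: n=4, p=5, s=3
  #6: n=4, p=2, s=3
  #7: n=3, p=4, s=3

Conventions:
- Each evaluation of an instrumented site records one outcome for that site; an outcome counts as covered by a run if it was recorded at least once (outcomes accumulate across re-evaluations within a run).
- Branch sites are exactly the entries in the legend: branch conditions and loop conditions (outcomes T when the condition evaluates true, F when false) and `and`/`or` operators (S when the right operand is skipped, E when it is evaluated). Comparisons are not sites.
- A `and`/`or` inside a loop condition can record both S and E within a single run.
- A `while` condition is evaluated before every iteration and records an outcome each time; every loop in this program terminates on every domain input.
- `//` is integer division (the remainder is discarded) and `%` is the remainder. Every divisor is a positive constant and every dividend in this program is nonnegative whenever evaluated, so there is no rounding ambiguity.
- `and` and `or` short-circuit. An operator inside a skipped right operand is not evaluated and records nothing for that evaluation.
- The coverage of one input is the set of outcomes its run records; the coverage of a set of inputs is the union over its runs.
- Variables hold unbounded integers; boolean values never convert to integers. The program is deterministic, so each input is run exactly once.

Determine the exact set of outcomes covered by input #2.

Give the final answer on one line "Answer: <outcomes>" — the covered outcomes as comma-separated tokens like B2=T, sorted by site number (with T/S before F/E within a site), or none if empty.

Event log for input #2 (n=4, p=3, s=5):
  B1->T, B5->T, B6->F, B8->S, B7->T, B10->S, B9->F, B11->T
deduplicating events, the covered set is: B1=T, B5=T, B6=F, B7=T, B8=S, B9=F, B10=S, B11=T

Answer: B1=T, B5=T, B6=F, B7=T, B8=S, B9=F, B10=S, B11=T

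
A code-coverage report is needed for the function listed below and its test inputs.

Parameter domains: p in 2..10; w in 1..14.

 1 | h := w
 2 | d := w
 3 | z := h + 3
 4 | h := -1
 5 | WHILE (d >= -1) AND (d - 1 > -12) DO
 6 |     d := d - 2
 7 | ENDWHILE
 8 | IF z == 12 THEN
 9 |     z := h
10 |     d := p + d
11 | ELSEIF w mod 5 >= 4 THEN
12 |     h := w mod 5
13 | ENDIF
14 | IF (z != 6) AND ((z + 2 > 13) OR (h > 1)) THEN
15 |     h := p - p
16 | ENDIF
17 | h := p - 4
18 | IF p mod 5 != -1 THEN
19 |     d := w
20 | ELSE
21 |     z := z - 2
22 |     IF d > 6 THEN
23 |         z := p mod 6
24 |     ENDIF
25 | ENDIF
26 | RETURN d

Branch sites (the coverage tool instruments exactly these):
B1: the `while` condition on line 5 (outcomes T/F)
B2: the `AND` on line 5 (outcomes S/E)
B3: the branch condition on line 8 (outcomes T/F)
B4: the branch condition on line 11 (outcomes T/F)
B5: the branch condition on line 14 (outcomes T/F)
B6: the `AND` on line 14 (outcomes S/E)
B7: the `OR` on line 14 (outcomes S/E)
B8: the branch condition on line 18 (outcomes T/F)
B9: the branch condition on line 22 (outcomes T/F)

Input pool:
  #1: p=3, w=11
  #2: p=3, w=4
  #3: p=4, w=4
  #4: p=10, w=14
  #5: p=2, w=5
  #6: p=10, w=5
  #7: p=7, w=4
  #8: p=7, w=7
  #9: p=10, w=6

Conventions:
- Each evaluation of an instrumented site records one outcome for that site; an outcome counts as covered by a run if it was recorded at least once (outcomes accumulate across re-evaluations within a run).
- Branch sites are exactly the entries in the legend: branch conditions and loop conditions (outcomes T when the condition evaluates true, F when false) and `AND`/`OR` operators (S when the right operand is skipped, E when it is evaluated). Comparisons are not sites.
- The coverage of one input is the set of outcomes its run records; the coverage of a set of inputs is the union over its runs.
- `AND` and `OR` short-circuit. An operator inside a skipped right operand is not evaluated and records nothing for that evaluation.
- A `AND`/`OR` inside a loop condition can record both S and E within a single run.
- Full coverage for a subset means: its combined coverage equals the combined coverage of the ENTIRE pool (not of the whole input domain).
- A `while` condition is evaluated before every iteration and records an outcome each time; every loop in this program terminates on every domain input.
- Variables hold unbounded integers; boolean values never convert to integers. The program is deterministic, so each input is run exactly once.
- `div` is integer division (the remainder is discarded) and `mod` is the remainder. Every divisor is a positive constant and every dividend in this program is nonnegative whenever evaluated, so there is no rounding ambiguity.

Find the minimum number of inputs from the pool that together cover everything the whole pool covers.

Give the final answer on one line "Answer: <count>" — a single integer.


test 1 (p=3, w=11) hits B1=T, B1=F, B2=S, B2=E, B3=F, B4=F, B5=T, B6=E, B7=S, B8=T
test 2 (p=3, w=4) hits B1=T, B1=F, B2=S, B2=E, B3=F, B4=T, B5=T, B6=E, B7=E, B8=T
test 3 (p=4, w=4) hits B1=T, B1=F, B2=S, B2=E, B3=F, B4=T, B5=T, B6=E, B7=E, B8=T
test 4 (p=10, w=14) hits B1=T, B1=F, B2=S, B2=E, B3=F, B4=T, B5=T, B6=E, B7=S, B8=T
test 5 (p=2, w=5) hits B1=T, B1=F, B2=S, B2=E, B3=F, B4=F, B5=F, B6=E, B7=E, B8=T
test 6 (p=10, w=5) hits B1=T, B1=F, B2=S, B2=E, B3=F, B4=F, B5=F, B6=E, B7=E, B8=T
test 7 (p=7, w=4) hits B1=T, B1=F, B2=S, B2=E, B3=F, B4=T, B5=T, B6=E, B7=E, B8=T
test 8 (p=7, w=7) hits B1=T, B1=F, B2=S, B2=E, B3=F, B4=F, B5=F, B6=E, B7=E, B8=T
test 9 (p=10, w=6) hits B1=T, B1=F, B2=S, B2=E, B3=F, B4=F, B5=F, B6=E, B7=E, B8=T
the full pool covers 13 outcomes: B1=T, B1=F, B2=S, B2=E, B3=F, B4=T, B4=F, B5=T, B5=F, B6=E, B7=S, B7=E, B8=T
checked all size-1 subsets: none covers 13 outcomes (max 10/13)
inputs {4, 5} (size 2) cover everything; no size-2 subset with a lexicographically smaller index list covers all 13
Answer: 2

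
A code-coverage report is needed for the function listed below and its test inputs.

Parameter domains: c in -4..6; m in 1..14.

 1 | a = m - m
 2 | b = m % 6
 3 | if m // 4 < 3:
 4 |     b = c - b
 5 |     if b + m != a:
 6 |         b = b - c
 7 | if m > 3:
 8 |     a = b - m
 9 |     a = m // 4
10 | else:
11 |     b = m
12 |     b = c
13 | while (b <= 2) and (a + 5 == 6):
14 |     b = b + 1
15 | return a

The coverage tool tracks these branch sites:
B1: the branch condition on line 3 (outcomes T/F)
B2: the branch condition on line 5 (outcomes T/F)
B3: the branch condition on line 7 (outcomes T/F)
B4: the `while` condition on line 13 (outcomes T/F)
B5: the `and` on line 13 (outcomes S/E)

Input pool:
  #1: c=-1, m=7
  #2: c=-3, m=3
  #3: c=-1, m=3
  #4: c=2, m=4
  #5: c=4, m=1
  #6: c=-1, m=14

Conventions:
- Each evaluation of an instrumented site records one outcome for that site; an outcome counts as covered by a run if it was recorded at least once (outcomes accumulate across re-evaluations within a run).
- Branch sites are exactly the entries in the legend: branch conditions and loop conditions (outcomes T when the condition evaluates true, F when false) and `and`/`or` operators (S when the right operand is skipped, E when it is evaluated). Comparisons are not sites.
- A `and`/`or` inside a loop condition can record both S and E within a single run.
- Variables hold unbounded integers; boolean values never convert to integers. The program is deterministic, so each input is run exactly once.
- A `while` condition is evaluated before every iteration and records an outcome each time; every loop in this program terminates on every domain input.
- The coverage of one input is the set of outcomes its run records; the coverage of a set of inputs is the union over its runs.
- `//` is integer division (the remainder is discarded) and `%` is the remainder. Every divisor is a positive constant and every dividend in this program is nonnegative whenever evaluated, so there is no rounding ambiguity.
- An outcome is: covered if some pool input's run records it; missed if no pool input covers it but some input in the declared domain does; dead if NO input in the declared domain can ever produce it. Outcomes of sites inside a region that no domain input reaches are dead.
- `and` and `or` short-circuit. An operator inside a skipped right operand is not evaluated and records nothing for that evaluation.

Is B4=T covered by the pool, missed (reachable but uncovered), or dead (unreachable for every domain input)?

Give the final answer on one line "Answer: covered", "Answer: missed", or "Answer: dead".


B4=T is recorded by pool input(s) 1, 4 -> covered
Answer: covered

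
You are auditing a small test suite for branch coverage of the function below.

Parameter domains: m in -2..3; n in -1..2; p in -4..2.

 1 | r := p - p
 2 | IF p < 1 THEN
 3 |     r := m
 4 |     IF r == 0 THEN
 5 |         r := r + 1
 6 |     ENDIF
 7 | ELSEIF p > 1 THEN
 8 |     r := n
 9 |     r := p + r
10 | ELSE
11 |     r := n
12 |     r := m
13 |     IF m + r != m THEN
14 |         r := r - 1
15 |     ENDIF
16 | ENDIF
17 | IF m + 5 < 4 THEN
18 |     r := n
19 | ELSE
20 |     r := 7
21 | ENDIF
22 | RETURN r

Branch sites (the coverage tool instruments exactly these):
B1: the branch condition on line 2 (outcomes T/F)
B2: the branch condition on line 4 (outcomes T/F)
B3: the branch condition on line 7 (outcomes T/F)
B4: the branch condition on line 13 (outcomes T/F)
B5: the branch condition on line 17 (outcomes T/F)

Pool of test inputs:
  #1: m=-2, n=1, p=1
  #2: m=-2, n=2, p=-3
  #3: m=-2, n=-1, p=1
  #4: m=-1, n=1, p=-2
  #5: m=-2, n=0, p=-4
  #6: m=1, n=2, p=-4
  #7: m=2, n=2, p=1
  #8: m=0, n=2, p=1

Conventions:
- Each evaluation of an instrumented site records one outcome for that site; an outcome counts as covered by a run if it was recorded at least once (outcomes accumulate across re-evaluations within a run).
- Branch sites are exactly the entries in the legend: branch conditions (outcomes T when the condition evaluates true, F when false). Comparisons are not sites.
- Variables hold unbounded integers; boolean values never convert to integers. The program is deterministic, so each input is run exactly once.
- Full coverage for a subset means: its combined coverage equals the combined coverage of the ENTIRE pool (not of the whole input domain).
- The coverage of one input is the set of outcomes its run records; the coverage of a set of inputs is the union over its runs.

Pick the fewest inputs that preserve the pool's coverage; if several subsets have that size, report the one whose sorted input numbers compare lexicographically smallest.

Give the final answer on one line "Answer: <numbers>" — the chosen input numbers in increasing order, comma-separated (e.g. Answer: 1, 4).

#1 (m=-2, n=1, p=1) -> B1->F, B3->F, B4->T, B5->T; covered: B1=F, B3=F, B4=T, B5=T
#2 (m=-2, n=2, p=-3) -> B1->T, B2->F, B5->T; covered: B1=T, B2=F, B5=T
#3 (m=-2, n=-1, p=1) -> B1->F, B3->F, B4->T, B5->T; covered: B1=F, B3=F, B4=T, B5=T
#4 (m=-1, n=1, p=-2) -> B1->T, B2->F, B5->F; covered: B1=T, B2=F, B5=F
#5 (m=-2, n=0, p=-4) -> B1->T, B2->F, B5->T; covered: B1=T, B2=F, B5=T
#6 (m=1, n=2, p=-4) -> B1->T, B2->F, B5->F; covered: B1=T, B2=F, B5=F
#7 (m=2, n=2, p=1) -> B1->F, B3->F, B4->T, B5->F; covered: B1=F, B3=F, B4=T, B5=F
#8 (m=0, n=2, p=1) -> B1->F, B3->F, B4->F, B5->F; covered: B1=F, B3=F, B4=F, B5=F
together the pool reaches 8 outcomes: B1=T, B1=F, B2=F, B3=F, B4=T, B4=F, B5=T, B5=F
size 1 is not enough: best union over all size-1 subsets is 4/8
size 2 is not enough: best union over all size-2 subsets is 7/8
the canonical winner is {1, 2, 8}: size 3, full 8-outcome coverage, earliest index list among size-3 covers

Answer: 1, 2, 8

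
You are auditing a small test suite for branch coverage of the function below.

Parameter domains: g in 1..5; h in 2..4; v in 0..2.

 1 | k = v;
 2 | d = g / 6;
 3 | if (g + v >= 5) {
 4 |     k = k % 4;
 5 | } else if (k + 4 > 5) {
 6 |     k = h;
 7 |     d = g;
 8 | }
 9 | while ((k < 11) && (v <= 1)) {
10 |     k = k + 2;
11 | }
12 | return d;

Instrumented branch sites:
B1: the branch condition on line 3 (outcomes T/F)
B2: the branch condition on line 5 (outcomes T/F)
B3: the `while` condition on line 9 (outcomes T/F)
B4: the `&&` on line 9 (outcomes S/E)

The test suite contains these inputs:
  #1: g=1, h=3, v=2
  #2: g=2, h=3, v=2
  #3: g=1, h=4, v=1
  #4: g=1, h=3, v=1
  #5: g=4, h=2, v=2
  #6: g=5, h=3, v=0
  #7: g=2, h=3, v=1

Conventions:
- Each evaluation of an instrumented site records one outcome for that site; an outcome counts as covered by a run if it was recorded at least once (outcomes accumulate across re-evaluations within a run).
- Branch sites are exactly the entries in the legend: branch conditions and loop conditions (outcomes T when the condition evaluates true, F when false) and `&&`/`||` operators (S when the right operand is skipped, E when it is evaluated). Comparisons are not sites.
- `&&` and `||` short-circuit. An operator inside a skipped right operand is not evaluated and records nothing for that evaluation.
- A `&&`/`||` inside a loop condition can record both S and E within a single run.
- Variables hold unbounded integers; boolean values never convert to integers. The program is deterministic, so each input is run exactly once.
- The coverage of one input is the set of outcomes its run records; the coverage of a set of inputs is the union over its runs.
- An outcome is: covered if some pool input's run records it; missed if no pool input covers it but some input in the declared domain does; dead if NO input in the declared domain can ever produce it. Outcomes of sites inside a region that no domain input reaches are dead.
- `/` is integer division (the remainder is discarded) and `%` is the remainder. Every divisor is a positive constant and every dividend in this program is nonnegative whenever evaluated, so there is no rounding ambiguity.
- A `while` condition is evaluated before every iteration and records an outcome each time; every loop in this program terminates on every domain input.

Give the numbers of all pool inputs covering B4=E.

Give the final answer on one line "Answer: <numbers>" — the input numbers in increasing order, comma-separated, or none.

input #1 (g=1, h=3, v=2): produces B4=E
input #2 (g=2, h=3, v=2): produces B4=E
input #3 (g=1, h=4, v=1): produces B4=E
input #4 (g=1, h=3, v=1): produces B4=E
input #5 (g=4, h=2, v=2): produces B4=E
input #6 (g=5, h=3, v=0): produces B4=E
input #7 (g=2, h=3, v=1): produces B4=E

Answer: 1, 2, 3, 4, 5, 6, 7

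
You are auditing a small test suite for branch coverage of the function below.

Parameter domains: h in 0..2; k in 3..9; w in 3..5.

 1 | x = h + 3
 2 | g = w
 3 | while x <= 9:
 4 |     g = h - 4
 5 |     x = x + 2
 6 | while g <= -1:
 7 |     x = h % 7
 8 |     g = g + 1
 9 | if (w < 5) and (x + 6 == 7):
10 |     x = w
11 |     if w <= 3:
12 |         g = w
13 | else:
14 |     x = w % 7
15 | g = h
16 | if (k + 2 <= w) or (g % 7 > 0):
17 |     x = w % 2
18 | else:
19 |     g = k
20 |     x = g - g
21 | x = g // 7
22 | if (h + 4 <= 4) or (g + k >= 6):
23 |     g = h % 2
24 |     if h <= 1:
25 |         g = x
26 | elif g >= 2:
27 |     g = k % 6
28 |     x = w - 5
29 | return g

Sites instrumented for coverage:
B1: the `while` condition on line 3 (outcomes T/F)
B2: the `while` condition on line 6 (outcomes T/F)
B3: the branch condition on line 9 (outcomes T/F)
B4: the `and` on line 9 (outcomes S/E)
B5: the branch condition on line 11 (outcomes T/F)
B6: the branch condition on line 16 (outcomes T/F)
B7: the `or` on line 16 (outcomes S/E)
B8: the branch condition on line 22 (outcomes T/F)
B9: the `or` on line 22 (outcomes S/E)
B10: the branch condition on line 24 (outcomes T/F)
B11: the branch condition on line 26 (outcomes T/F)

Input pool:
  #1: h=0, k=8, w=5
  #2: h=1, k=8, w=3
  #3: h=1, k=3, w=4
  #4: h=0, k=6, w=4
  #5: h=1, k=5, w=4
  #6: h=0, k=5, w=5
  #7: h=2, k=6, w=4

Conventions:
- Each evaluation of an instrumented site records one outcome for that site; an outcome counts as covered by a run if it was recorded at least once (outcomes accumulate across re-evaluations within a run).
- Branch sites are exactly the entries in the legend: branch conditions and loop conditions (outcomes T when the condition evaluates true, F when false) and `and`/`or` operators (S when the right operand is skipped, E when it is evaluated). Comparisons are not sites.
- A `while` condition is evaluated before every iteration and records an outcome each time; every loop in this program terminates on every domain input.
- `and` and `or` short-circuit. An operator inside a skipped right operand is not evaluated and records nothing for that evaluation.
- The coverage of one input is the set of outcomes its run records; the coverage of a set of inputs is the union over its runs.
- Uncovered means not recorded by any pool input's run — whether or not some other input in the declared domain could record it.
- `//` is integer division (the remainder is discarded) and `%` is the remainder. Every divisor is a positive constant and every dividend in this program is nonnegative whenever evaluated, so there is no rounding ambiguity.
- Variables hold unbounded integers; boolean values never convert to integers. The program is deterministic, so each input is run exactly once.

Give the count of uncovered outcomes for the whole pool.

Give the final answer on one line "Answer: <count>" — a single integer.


input #1, h=0, k=8, w=5: events B1->T, B1->T, B1->T, B1->T, B1->F, B2->T, B2->T, B2->T, B2->T, B2->F, B4->S, B3->F, B7->E, B6->F, ...; outcomes B1=T, B1=F, B2=T, B2=F, B3=F, B4=S, B6=F, B7=E, B8=T, B9=S, B10=T
input #2, h=1, k=8, w=3: events B1->T, B1->T, B1->T, B1->F, B2->T, B2->T, B2->T, B2->F, B4->E, B3->T, B5->T, B7->E, B6->T, B9->E, ...; outcomes B1=T, B1=F, B2=T, B2=F, B3=T, B4=E, B5=T, B6=T, B7=E, B8=T, B9=E, B10=T
input #3, h=1, k=3, w=4: events B1->T, B1->T, B1->T, B1->F, B2->T, B2->T, B2->T, B2->F, B4->E, B3->T, B5->F, B7->E, B6->T, B9->E, ...; outcomes B1=T, B1=F, B2=T, B2=F, B3=T, B4=E, B5=F, B6=T, B7=E, B8=F, B9=E, B11=F
input #4, h=0, k=6, w=4: events B1->T, B1->T, B1->T, B1->T, B1->F, B2->T, B2->T, B2->T, B2->T, B2->F, B4->E, B3->F, B7->E, B6->F, ...; outcomes B1=T, B1=F, B2=T, B2=F, B3=F, B4=E, B6=F, B7=E, B8=T, B9=S, B10=T
input #5, h=1, k=5, w=4: events B1->T, B1->T, B1->T, B1->F, B2->T, B2->T, B2->T, B2->F, B4->E, B3->T, B5->F, B7->E, B6->T, B9->E, ...; outcomes B1=T, B1=F, B2=T, B2=F, B3=T, B4=E, B5=F, B6=T, B7=E, B8=T, B9=E, B10=T
input #6, h=0, k=5, w=5: events B1->T, B1->T, B1->T, B1->T, B1->F, B2->T, B2->T, B2->T, B2->T, B2->F, B4->S, B3->F, B7->E, B6->F, ...; outcomes B1=T, B1=F, B2=T, B2=F, B3=F, B4=S, B6=F, B7=E, B8=T, B9=S, B10=T
input #7, h=2, k=6, w=4: events B1->T, B1->T, B1->T, B1->F, B2->T, B2->T, B2->F, B4->E, B3->F, B7->E, B6->T, B9->E, B8->T, B10->F; outcomes B1=T, B1=F, B2=T, B2=F, B3=F, B4=E, B6=T, B7=E, B8=T, B9=E, B10=F
union over the pool: B1=T, B1=F, B2=T, B2=F, B3=T, B3=F, B4=S, B4=E, B5=T, B5=F, B6=T, B6=F, B7=E, B8=T, B8=F, B9=S, B9=E, B10=T, B10=F, B11=F
uncovered (2 of 22): B7=S, B11=T
Answer: 2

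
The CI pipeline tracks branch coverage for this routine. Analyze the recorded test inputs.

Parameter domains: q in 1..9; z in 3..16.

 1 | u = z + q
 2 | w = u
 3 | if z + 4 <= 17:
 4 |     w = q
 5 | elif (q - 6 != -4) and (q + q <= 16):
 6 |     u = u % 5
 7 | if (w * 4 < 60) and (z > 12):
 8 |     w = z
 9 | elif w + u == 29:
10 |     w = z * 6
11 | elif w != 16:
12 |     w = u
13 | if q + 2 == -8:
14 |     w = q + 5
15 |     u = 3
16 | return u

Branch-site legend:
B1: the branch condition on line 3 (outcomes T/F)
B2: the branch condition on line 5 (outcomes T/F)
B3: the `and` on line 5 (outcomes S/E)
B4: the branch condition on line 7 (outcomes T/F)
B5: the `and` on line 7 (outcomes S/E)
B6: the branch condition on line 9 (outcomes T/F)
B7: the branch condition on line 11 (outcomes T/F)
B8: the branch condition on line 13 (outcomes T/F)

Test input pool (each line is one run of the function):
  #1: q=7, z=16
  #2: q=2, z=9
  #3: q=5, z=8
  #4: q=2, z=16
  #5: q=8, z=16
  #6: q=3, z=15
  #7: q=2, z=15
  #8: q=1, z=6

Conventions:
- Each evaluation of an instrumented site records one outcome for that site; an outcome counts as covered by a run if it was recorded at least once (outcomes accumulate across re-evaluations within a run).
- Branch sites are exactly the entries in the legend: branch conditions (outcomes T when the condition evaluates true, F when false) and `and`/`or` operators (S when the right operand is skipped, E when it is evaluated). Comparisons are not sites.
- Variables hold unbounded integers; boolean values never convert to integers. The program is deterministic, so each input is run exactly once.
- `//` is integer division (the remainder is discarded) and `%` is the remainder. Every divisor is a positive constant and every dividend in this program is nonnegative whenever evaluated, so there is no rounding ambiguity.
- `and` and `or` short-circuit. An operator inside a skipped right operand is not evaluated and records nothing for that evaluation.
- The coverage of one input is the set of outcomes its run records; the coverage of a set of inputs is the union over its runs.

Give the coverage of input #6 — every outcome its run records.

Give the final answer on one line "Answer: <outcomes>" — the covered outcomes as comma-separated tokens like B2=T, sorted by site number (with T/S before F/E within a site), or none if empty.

Simulating input #6 (q=3, z=15) step by step:
  B1->F, B3->E, B2->T, B5->S, B4->F, B6->F, B7->T, B8->F
deduplicating events, the covered set is: B1=F, B2=T, B3=E, B4=F, B5=S, B6=F, B7=T, B8=F

Answer: B1=F, B2=T, B3=E, B4=F, B5=S, B6=F, B7=T, B8=F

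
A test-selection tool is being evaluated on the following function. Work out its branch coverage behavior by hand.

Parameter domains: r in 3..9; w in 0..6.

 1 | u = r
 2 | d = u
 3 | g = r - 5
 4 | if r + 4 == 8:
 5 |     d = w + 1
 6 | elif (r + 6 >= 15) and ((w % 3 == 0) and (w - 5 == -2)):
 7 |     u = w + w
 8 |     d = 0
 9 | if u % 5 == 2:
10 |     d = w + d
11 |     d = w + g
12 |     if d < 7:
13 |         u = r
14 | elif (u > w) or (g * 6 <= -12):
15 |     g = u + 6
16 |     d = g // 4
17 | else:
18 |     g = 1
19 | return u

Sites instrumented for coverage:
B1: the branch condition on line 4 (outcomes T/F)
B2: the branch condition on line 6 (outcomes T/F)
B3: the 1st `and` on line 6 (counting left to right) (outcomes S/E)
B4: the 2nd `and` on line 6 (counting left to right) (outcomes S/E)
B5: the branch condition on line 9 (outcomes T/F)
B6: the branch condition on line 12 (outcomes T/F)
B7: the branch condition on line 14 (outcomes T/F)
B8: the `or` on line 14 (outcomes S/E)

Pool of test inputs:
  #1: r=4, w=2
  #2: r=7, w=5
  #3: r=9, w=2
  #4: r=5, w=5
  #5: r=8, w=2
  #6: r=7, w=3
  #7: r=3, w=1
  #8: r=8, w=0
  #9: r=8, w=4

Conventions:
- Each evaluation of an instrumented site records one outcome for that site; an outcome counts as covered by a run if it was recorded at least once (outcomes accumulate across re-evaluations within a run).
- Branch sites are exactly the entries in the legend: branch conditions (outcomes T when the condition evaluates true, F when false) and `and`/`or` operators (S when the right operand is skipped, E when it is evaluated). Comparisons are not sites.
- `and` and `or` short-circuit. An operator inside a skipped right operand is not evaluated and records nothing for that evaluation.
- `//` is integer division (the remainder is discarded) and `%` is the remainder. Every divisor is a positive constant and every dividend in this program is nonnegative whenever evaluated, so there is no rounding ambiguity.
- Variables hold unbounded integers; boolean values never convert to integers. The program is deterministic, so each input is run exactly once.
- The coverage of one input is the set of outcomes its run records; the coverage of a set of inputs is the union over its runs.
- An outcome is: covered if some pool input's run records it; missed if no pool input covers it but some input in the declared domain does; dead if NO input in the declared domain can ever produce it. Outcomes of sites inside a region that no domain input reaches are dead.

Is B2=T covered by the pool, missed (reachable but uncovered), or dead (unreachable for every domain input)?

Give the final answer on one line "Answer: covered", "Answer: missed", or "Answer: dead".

no pool input records B2=T
but domain input (r=9, w=3) does record it -> reachable, so missed

Answer: missed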